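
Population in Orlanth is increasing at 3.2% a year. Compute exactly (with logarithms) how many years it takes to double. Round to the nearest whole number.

22 years

t = ln(2) / ln(1 + 0.032) = 0.6931 / 0.031499 ≈ 22.00.
≈ 22 years.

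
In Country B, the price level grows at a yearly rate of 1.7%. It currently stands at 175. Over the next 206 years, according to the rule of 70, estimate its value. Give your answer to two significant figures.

≈ 5600

Doubling time ≈ 70/1.7 = 41.18 years.
206 years is 206/41.18 ≈ 5.00 doublings, a factor of 2^5.00 ≈ 32.00.
175 × 32.00 ≈ 5600.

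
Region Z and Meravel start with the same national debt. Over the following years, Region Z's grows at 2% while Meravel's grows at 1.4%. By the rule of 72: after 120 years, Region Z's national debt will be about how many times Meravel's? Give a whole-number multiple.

2 times

Region Z pulls ahead at 0.6 pp per year, so the ratio doubles every 72/0.6 ≈ 120.00 years.
In 120 years that's 1.00 doublings: 2^1.00 ≈ 2.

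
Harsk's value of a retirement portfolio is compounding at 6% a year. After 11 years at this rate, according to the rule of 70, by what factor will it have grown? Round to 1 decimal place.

Doubles every ≈ 11.67 years (70/6).
11 years is 0.94 doublings; 2^0.94 ≈ 1.9×.

roughly 1.9 times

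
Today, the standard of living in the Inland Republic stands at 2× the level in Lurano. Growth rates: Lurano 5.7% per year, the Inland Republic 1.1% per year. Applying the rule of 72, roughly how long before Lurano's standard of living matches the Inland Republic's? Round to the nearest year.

Lurano gains on the Inland Republic at 5.7% − 1.1% = 4.6 points a year.
At that relative rate the gap halves every 72/4.6 ≈ 15.65 years.
A 2× gap closes after 1 halving: 1 × 15.65 ≈ 16 years.

16 years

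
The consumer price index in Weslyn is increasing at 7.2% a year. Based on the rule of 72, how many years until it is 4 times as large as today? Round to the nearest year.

around 20 years

One doubling takes 72/7.2 = 10.00 years.
Getting to 4× needs 2 doublings: 2 × 10.00 ≈ 20 years.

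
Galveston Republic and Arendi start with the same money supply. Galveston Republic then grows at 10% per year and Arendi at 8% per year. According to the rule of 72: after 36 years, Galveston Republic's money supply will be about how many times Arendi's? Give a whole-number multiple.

2 times

Rate gap = 10% − 8% = 2 points.
The ratio doubles every 72/2 ≈ 36.00 years.
36/36.00 ≈ 1.00 doublings → ratio ≈ 2^1.00 ≈ 2.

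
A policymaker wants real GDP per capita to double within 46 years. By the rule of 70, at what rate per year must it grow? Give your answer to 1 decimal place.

70 / 46 ≈ 1.52, so about 1.5% per year.

around 1.5%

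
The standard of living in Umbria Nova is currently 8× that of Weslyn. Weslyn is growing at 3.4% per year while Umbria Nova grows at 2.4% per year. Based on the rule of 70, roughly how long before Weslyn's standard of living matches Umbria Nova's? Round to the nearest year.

Weslyn gains on Umbria Nova at 3.4% − 2.4% = 1 point a year.
At that relative rate the gap halves every 70/1 ≈ 70.00 years.
An 8× gap closes after 3 halvings: 3 × 70.00 ≈ 210 years.

about 210 years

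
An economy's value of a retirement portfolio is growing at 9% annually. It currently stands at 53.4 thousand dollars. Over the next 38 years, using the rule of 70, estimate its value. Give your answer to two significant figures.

roughly 1600 thousand dollars

Doubling time ≈ 70/9 = 7.78 years.
38 years is 38/7.78 ≈ 4.88 doublings, a factor of 2^4.88 ≈ 29.45.
53.4 × 29.45 ≈ 1600 thousand dollars.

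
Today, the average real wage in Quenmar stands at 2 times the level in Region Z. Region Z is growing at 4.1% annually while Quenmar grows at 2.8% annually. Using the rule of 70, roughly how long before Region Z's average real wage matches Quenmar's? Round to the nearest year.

about 54 years

The growth-rate gap is 4.1% − 2.8% = 1.3 percentage points.
So the ratio between them halves every 70/1.3 ≈ 53.85 years.
A 2 times gap closes after 1 halving: 1 × 53.85 ≈ 54 years.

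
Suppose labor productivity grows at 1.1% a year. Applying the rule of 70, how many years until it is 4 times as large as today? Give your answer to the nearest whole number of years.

≈ 127 years

At 1.1% it doubles every 70/1.1 ≈ 63.64 years.
4× is 2 doublings, so 2 × 63.64 ≈ 127 years.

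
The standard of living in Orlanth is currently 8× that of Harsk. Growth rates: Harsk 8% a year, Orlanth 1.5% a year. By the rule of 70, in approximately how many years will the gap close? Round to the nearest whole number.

approximately 32 years

The growth-rate gap is 8% − 1.5% = 6.5 percentage points.
So the ratio between them halves every 70/6.5 ≈ 10.77 years.
An 8× gap closes after 3 halvings: 3 × 10.77 ≈ 32 years.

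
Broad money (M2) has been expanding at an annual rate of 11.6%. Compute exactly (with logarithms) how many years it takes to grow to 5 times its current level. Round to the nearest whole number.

t = ln(5) / ln(1 + 0.116) = 1.6094 / 0.109751 ≈ 14.66.
≈ 15 years.

15 years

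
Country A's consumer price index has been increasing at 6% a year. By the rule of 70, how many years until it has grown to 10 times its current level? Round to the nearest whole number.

One doubling takes 70/6 = 11.67 years.
Reaching 10× takes log₂(10) ≈ 3.32 doublings.
3.32 × 11.67 ≈ 39 years.

39 years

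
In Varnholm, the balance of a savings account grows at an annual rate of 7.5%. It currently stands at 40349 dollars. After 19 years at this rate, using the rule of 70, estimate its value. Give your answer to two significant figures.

It doubles every 70/7.5 ≈ 9.33 years, so 19 years is 2.04 doublings.
2^2.04 ≈ 4.11; 40349 × 4.11 ≈ 170000 dollars.

≈ 170000 dollars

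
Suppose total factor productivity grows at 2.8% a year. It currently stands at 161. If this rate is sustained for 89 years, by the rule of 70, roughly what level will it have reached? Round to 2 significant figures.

around 1900

It doubles every 70/2.8 ≈ 25.00 years, so 89 years is 3.56 doublings.
2^3.56 ≈ 11.79; 161 × 11.79 ≈ 1900.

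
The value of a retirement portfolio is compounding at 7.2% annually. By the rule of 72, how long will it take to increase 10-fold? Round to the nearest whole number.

roughly 33 years

One doubling takes 72/7.2 = 10.00 years.
10× is log₂ 10 ≈ 3.32 doublings, so ≈ 3.32 × 10.00 = 33 years.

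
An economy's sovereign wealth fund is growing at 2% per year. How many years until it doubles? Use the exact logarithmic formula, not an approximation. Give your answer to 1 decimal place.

t = ln(2) / ln(1 + 0.02) = 0.6931 / 0.019803 ≈ 35.00.

35.0 years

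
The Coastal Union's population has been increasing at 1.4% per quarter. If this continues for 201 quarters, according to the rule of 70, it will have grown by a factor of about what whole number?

roughly 16 times

Doubling time ≈ 70/1.4 = 50.00 quarters.
201/50.00 ≈ 4 doublings, so about 2^4 = 16×.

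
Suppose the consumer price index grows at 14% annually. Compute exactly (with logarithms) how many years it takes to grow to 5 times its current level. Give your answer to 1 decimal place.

12.3 years

t = ln(5) / ln(1 + 0.14) = 1.6094 / 0.131028 ≈ 12.28.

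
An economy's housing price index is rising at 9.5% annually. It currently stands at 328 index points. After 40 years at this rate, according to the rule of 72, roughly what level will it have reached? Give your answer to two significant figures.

It doubles every 72/9.5 ≈ 7.58 years, so 40 years is 5.28 doublings.
2^5.28 ≈ 38.85; 328 × 38.85 ≈ 13000 index points.

≈ 13000 index points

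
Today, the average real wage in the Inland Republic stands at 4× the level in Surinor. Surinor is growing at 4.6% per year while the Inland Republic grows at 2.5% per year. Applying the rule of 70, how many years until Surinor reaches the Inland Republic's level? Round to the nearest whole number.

Surinor gains on the Inland Republic at 4.6% − 2.5% = 2.1 points a year.
At that relative rate the gap halves every 70/2.1 ≈ 33.33 years.
A 4× gap closes after 2 halvings: 2 × 33.33 ≈ 67 years.

≈ 67 years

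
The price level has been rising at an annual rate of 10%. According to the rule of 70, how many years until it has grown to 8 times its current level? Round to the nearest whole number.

approximately 21 years

Doubling time ≈ 70/10 = 7.00 years.
Getting to 8× needs 3 doublings: 3 × 7.00 ≈ 21 years.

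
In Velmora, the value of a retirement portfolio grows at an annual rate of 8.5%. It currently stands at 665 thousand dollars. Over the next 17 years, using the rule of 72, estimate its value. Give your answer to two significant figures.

≈ 2700 thousand dollars

Doubling time ≈ 72/8.5 = 8.47 years.
17 years is 17/8.47 ≈ 2.01 doublings, a factor of 2^2.01 ≈ 4.03.
665 × 4.03 ≈ 2700 thousand dollars.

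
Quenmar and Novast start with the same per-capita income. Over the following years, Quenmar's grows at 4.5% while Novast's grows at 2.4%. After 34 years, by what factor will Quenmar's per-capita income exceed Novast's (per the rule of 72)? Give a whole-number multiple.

≈ 2 times

Rate gap = 4.5% − 2.4% = 2.1 points.
The ratio doubles every 72/2.1 ≈ 34.29 years.
34/34.29 ≈ 0.99 doublings → ratio ≈ 2^0.99 ≈ 2.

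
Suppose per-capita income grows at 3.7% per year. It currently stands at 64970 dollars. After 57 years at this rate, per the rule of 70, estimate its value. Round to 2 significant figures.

It doubles every 70/3.7 ≈ 18.92 years, so 57 years is 3.01 doublings.
2^3.01 ≈ 8.06; 64970 × 8.06 ≈ 520000 dollars.

roughly 520000 dollars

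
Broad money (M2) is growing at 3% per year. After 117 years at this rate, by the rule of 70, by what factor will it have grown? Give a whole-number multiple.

Doubling time ≈ 70/3 = 23.33 years.
117/23.33 ≈ 5 doublings, so about 2^5 = 32×.

around 32 times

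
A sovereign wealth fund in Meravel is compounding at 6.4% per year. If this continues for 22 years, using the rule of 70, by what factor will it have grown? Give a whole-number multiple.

Doubling time ≈ 70/6.4 = 10.94 years.
22/10.94 ≈ 2 doublings, so about 2^2 = 4×.

about 4 times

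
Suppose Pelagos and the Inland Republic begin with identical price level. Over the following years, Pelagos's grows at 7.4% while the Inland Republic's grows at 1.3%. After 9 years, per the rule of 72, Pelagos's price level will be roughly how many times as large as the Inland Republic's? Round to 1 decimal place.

roughly 1.7 times

Only the 6.1-point difference matters.
72/6.1 ≈ 11.80 years per doubling of the ratio; 9 years gives 0.76 doublings, so ≈ 1.7×.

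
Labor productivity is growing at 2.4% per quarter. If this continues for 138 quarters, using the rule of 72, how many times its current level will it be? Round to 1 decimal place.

Doubles every ≈ 30.00 quarters (72/2.4).
138 quarters is 4.60 doublings; 2^4.60 ≈ 24.3×.

≈ 24.3 times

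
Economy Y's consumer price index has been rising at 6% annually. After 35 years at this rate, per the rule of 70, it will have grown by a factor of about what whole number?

At 6% one doubling takes ≈ 11.67 years; 35 years is 3 of them, so ×8.

8 times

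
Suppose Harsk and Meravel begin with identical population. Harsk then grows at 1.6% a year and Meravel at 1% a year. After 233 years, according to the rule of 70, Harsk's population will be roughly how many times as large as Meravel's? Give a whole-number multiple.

Rate gap = 1.6% − 1% = 0.6 points.
The ratio doubles every 70/0.6 ≈ 116.67 years.
233/116.67 ≈ 2.00 doublings → ratio ≈ 2^2.00 ≈ 4.

around 4 times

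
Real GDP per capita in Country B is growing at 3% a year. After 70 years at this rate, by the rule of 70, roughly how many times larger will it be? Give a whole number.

70/3 ≈ 23.33 years per doubling.
70 years fits 3 doublings: 2^3 = 8.

roughly 8 times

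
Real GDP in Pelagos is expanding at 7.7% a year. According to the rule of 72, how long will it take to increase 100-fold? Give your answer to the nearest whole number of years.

62 years

Doubling time ≈ 72/7.7 = 9.35 years.
Reaching 100× takes log₂(100) ≈ 6.64 doublings.
6.64 × 9.35 ≈ 62 years.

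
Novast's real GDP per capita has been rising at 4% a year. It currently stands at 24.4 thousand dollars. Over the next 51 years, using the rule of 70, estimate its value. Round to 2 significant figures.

It doubles every 70/4 ≈ 17.50 years, so 51 years is 2.91 doublings.
2^2.91 ≈ 7.52; 24.4 × 7.52 ≈ 180 thousand dollars.

roughly 180 thousand dollars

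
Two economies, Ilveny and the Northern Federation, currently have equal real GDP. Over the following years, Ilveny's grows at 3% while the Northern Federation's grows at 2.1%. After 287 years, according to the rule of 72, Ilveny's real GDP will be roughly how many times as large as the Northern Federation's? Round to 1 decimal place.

approximately 12.0 times

Only the 0.9-point difference matters.
72/0.9 ≈ 80.00 years per doubling of the ratio; 287 years gives 3.59 doublings, so ≈ 12.0×.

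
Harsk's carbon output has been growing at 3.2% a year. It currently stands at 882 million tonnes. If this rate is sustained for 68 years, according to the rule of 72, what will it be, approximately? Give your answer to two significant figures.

It doubles every 72/3.2 ≈ 22.50 years, so 68 years is 3.02 doublings.
2^3.02 ≈ 8.11; 882 × 8.11 ≈ 7200 million tonnes.

roughly 7200 million tonnes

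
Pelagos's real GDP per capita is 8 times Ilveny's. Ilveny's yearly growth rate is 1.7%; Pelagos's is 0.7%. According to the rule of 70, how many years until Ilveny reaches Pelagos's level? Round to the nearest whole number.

210 years

The growth-rate gap is 1.7% − 0.7% = 1 percentage point.
So the ratio between them halves every 70/1 ≈ 70.00 years.
An 8 times gap closes after 3 halvings: 3 × 70.00 ≈ 210 years.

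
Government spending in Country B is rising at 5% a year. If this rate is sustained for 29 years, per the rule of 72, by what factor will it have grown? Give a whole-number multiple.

Doubling time ≈ 72/5 = 14.40 years.
29/14.40 ≈ 2 doublings, so about 2^2 = 4×.

around 4 times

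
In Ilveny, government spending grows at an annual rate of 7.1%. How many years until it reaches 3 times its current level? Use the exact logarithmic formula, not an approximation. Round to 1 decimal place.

16.0 years

t = ln(3) / ln(1 + 0.071) = 1.0986 / 0.068593 ≈ 16.02.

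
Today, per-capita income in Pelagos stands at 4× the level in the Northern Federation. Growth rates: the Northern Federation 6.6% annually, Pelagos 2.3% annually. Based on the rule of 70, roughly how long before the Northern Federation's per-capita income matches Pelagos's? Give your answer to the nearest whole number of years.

The growth-rate gap is 6.6% − 2.3% = 4.3 percentage points.
So the ratio between them halves every 70/4.3 ≈ 16.28 years.
A 4× gap closes after 2 halvings: 2 × 16.28 ≈ 33 years.

around 33 years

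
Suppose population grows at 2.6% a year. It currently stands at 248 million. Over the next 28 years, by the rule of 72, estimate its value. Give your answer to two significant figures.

It doubles every 72/2.6 ≈ 27.69 years, so 28 years is 1.01 doublings.
2^1.01 ≈ 2.01; 248 × 2.01 ≈ 500 million.

approximately 500 million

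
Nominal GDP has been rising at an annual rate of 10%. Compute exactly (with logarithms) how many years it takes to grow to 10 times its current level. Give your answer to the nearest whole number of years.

24 years

t = ln(10) / ln(1 + 0.1) = 2.3026 / 0.095310 ≈ 24.16.
≈ 24 years.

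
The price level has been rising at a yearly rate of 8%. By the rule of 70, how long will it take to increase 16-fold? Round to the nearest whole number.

35 years

One doubling takes 70/8 = 8.75 years.
16× is 4 doublings, so 4 × 8.75 ≈ 35 years.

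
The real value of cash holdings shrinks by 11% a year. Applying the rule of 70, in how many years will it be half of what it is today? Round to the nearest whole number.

6 years

Halving time ≈ 70 / 11 = 6.36 → 6 years.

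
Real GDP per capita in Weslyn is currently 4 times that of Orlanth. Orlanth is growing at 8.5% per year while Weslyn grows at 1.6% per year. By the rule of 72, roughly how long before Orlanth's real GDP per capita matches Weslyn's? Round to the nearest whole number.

about 21 years

Orlanth gains on Weslyn at 8.5% − 1.6% = 6.9 points a year.
At that relative rate the gap halves every 72/6.9 ≈ 10.43 years.
A 4 times gap closes after 2 halvings: 2 × 10.43 ≈ 21 years.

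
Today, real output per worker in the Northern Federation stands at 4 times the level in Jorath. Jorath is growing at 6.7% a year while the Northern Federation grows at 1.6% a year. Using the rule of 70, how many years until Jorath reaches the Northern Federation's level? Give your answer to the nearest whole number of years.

≈ 27 years

What matters is the difference: 5.1 pp.
Rule of 70 on the gap: the ratio halves every 70/5.1 ≈ 13.73 years.
A 4 times gap closes after 2 halvings: 2 × 13.73 ≈ 27 years.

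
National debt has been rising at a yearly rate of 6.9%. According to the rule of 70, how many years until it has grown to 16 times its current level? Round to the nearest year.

Doubling time ≈ 70/6.9 = 10.14 years.
16× is 4 doublings, so 4 × 10.14 ≈ 41 years.

41 years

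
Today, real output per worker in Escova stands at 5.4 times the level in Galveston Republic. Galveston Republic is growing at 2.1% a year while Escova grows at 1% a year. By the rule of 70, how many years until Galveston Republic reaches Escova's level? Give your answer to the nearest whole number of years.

The growth-rate gap is 2.1% − 1% = 1.1 percentage points.
So the ratio between them halves every 70/1.1 ≈ 63.64 years.
A 5.4 times gap takes log₂(5.4) ≈ 2.43 halvings to close: 2.43 × 63.64 ≈ 155 years.

roughly 155 years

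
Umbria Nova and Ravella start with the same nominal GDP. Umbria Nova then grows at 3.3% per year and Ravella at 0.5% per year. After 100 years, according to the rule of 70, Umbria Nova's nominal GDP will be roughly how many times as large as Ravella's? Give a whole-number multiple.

roughly 16 times

Rate gap = 3.3% − 0.5% = 2.8 points.
The ratio doubles every 70/2.8 ≈ 25.00 years.
100/25.00 ≈ 4.00 doublings → ratio ≈ 2^4.00 ≈ 16.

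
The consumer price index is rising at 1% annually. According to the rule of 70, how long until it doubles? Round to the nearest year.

around 70 years

At 1%, doubling takes about 70/1 = 70.00 years.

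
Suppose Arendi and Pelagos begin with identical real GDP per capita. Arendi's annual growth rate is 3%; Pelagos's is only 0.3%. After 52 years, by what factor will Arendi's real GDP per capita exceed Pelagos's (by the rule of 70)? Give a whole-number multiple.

≈ 4 times

Rate gap = 3% − 0.3% = 2.7 points.
The ratio doubles every 70/2.7 ≈ 25.93 years.
52/25.93 ≈ 2.01 doublings → ratio ≈ 2^2.01 ≈ 4.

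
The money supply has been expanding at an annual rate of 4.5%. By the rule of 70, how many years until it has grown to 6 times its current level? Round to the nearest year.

40 years

Doubling time ≈ 70/4.5 = 15.56 years.
6× is log₂ 6 ≈ 2.58 doublings, so ≈ 2.58 × 15.56 = 40 years.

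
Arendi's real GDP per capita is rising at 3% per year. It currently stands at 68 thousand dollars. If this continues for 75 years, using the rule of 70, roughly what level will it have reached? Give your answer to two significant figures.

It doubles every 70/3 ≈ 23.33 years, so 75 years is 3.21 doublings.
2^3.21 ≈ 9.25; 68 × 9.25 ≈ 630 thousand dollars.

630 thousand dollars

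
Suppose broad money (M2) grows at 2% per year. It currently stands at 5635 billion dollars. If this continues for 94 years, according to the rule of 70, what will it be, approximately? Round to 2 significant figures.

≈ 36000 billion dollars

It doubles every 70/2 ≈ 35.00 years, so 94 years is 2.69 doublings.
2^2.69 ≈ 6.45; 5635 × 6.45 ≈ 36000 billion dollars.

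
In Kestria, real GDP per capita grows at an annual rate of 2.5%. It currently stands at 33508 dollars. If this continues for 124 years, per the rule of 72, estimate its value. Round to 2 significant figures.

It doubles every 72/2.5 ≈ 28.80 years, so 124 years is 4.31 doublings.
2^4.31 ≈ 19.84; 33508 × 19.84 ≈ 660000 dollars.

about 660000 dollars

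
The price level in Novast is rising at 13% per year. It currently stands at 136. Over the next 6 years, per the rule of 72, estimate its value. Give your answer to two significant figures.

around 290

It doubles every 72/13 ≈ 5.54 years, so 6 years is 1.08 doublings.
2^1.08 ≈ 2.11; 136 × 2.11 ≈ 290.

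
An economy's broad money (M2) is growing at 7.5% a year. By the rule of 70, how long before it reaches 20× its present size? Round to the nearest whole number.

At 7.5% it doubles every 70/7.5 ≈ 9.33 years.
Reaching 20× takes log₂(20) ≈ 4.32 doublings.
4.32 × 9.33 ≈ 40 years.

≈ 40 years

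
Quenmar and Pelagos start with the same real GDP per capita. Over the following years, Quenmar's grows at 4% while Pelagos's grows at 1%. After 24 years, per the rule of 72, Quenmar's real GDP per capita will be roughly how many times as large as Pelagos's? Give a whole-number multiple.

≈ 2 times

Quenmar pulls ahead at 3 pp per year, so the ratio doubles every 72/3 ≈ 24.00 years.
In 24 years that's 1.00 doublings: 2^1.00 ≈ 2.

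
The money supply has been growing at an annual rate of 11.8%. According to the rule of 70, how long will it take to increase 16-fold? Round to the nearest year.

approximately 24 years

Doubling time ≈ 70/11.8 = 5.93 years.
16 = 2^4, so 4 doublings → 24 years.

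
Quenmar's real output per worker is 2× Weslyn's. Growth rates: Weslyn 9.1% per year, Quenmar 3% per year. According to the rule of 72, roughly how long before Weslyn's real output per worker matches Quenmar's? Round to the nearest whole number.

What matters is the difference: 6.1 pp.
Rule of 72 on the gap: the ratio halves every 72/6.1 ≈ 11.80 years.
A 2× gap closes after 1 halving: 1 × 11.80 ≈ 12 years.

≈ 12 years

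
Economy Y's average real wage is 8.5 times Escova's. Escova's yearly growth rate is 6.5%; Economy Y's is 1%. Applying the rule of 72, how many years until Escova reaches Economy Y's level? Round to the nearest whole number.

What matters is the difference: 5.5 pp.
Rule of 72 on the gap: the ratio halves every 72/5.5 ≈ 13.09 years.
An 8.5 times gap takes log₂(8.5) ≈ 3.09 halvings to close: 3.09 × 13.09 ≈ 40 years.

about 40 years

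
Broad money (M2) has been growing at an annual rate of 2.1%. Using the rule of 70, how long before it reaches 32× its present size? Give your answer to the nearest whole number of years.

At 2.1% it doubles every 70/2.1 ≈ 33.33 years.
Getting to 32× needs 5 doublings: 5 × 33.33 ≈ 167 years.

approximately 167 years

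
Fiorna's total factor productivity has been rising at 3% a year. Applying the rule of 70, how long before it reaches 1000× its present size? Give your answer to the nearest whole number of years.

about 233 years

One doubling takes 70/3 = 23.33 years.
1000× is log₂ 1000 ≈ 9.97 doublings, so ≈ 9.97 × 23.33 = 233 years.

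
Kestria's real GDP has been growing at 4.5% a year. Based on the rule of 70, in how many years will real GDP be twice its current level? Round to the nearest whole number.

Doubling time ≈ 70 / 4.5 = 15.56 years.

approximately 16 years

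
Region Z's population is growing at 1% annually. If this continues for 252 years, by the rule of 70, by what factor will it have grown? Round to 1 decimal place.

Doubles every ≈ 70.00 years (70/1).
252 years is 3.60 doublings; 2^3.60 ≈ 12.1×.

12.1 times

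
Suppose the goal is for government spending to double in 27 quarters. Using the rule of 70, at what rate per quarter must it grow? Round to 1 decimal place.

≈ 2.6% per quarter

70 / 27 ≈ 2.59, so about 2.6% per quarter.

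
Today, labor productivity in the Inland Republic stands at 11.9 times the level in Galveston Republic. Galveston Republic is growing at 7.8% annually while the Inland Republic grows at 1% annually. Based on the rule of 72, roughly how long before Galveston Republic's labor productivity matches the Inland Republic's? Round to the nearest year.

The growth-rate gap is 7.8% − 1% = 6.8 percentage points.
So the ratio between them halves every 72/6.8 ≈ 10.59 years.
An 11.9 times gap takes log₂(11.9) ≈ 3.57 halvings to close: 3.57 × 10.59 ≈ 38 years.

38 years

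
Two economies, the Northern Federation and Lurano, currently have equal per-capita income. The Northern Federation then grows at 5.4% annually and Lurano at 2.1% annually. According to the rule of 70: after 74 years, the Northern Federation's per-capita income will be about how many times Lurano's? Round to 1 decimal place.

the Northern Federation pulls ahead at 3.3 pp per year, so the ratio doubles every 70/3.3 ≈ 21.21 years.
In 74 years that's 3.49 doublings: 2^3.49 ≈ 11.2.

≈ 11.2 times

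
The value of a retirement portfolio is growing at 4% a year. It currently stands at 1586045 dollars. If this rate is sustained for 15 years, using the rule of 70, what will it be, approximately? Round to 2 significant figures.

Doubling time ≈ 70/4 = 17.50 years.
15 years is 15/17.50 ≈ 0.86 doublings, a factor of 2^0.86 ≈ 1.82.
1586045 × 1.82 ≈ 2900000 dollars.

2900000 dollars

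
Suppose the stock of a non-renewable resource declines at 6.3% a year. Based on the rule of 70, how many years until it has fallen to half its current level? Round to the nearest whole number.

about 11 years

Halving time ≈ 70 / 6.3 = 11.11 → 11 years.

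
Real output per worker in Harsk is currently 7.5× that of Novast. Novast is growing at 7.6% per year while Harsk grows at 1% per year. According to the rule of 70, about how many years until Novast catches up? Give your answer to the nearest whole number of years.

What matters is the difference: 6.6 pp.
Rule of 70 on the gap: the ratio halves every 70/6.6 ≈ 10.61 years.
A 7.5× gap takes log₂(7.5) ≈ 2.91 halvings to close: 2.91 × 10.61 ≈ 31 years.

roughly 31 years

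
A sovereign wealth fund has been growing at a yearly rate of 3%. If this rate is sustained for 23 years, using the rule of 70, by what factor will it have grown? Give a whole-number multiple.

Doubling time ≈ 70/3 = 23.33 years.
23/23.33 ≈ 1 doubling, so about 2^1 = 2×.

around 2 times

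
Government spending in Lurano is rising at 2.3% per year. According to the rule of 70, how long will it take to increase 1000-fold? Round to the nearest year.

≈ 303 years

Doubling time ≈ 70/2.3 = 30.43 years.
Reaching 1000× takes log₂(1000) ≈ 9.97 doublings.
9.97 × 30.43 ≈ 303 years.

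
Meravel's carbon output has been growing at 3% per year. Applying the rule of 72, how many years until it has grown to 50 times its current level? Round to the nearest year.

roughly 135 years

Doubling time ≈ 72/3 = 24.00 years.
Reaching 50× takes log₂(50) ≈ 5.64 doublings.
5.64 × 24.00 ≈ 135 years.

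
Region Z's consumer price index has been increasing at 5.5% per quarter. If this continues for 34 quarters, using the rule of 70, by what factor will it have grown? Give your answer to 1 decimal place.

around 6.4 times

Doubles every ≈ 12.73 quarters (70/5.5).
34 quarters is 2.67 doublings; 2^2.67 ≈ 6.4×.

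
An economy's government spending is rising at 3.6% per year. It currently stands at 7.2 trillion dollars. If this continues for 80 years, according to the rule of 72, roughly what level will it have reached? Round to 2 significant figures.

Doubling time ≈ 72/3.6 = 20.00 years.
80 years is 80/20.00 ≈ 4.00 doublings, a factor of 2^4.00 ≈ 16.00.
7.2 × 16.00 ≈ 120 trillion dollars.

120 trillion dollars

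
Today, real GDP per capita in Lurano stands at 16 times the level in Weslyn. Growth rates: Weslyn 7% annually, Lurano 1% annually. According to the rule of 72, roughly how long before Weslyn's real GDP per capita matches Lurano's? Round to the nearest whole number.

The growth-rate gap is 7% − 1% = 6 percentage points.
So the ratio between them halves every 72/6 ≈ 12.00 years.
A 16 times gap closes after 4 halvings: 4 × 12.00 ≈ 48 years.

around 48 years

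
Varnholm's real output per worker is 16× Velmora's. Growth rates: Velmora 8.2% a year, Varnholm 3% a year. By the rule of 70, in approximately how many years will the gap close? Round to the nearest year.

What matters is the difference: 5.2 pp.
Rule of 70 on the gap: the ratio halves every 70/5.2 ≈ 13.46 years.
A 16× gap closes after 4 halvings: 4 × 13.46 ≈ 54 years.

about 54 years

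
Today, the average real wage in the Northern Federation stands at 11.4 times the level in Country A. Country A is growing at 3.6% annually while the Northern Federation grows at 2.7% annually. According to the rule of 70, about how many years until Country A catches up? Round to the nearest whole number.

273 years

The growth-rate gap is 3.6% − 2.7% = 0.9 percentage points.
So the ratio between them halves every 70/0.9 ≈ 77.78 years.
An 11.4 times gap takes log₂(11.4) ≈ 3.51 halvings to close: 3.51 × 77.78 ≈ 273 years.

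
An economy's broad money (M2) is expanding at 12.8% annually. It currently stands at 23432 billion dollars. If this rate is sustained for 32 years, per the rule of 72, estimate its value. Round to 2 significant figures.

Doubling time ≈ 72/12.8 = 5.62 years.
32 years is 32/5.62 ≈ 5.69 doublings, a factor of 2^5.69 ≈ 51.63.
23432 × 51.63 ≈ 1200000 billion dollars.

about 1200000 billion dollars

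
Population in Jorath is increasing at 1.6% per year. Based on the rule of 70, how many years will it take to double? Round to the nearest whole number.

approximately 44 years

Doubling time ≈ 70 / 1.6 = 43.75 years.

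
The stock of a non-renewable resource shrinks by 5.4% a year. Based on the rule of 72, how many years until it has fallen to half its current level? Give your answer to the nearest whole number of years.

Halving time ≈ 72 / 5.4 = 13.33 → 13 years.

around 13 years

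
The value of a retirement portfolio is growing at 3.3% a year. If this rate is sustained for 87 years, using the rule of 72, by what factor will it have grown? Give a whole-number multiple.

Doubling time ≈ 72/3.3 = 21.82 years.
87/21.82 ≈ 4 doublings, so about 2^4 = 16×.

16 times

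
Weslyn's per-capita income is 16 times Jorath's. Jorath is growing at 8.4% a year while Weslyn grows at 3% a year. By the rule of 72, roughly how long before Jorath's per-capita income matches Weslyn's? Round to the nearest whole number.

The growth-rate gap is 8.4% − 3% = 5.4 percentage points.
So the ratio between them halves every 72/5.4 ≈ 13.33 years.
A 16 times gap closes after 4 halvings: 4 × 13.33 ≈ 53 years.

53 years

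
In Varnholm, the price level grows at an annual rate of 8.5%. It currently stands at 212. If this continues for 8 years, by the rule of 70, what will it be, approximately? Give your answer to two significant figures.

roughly 420

It doubles every 70/8.5 ≈ 8.24 years, so 8 years is 0.97 doublings.
2^0.97 ≈ 1.96; 212 × 1.96 ≈ 420.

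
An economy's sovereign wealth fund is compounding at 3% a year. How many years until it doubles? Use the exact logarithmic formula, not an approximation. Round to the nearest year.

t = ln(2) / ln(1 + 0.03) = 0.6931 / 0.029559 ≈ 23.45.
≈ 23 years.

23 years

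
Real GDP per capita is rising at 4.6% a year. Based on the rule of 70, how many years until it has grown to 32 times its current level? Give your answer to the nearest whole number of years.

At 4.6% it doubles every 70/4.6 ≈ 15.22 years.
32× is 5 doublings, so 5 × 15.22 ≈ 76 years.

approximately 76 years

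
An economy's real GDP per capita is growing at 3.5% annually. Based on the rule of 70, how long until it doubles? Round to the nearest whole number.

70/3.5 ≈ 20.00, so it doubles roughly every 20 years.

approximately 20 years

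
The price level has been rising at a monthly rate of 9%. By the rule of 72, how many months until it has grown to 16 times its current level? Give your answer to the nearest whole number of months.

roughly 32 months

Doubling time ≈ 72/9 = 8.00 months.
16× is 4 doublings, so 4 × 8.00 ≈ 32 months.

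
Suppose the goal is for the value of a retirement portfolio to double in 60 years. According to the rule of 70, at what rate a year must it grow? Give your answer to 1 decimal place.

70 / 60 ≈ 1.17, so about 1.2% a year.

approximately 1.2%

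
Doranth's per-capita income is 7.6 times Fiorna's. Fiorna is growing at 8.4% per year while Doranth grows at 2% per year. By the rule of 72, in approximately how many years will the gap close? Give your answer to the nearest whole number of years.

What matters is the difference: 6.4 pp.
Rule of 72 on the gap: the ratio halves every 72/6.4 ≈ 11.25 years.
A 7.6 times gap takes log₂(7.6) ≈ 2.93 halvings to close: 2.93 × 11.25 ≈ 33 years.

approximately 33 years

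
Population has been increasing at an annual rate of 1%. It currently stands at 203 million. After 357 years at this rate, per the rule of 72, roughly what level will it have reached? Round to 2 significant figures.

Doubling time ≈ 72/1 = 72.00 years.
357 years is 357/72.00 ≈ 4.96 doublings, a factor of 2^4.96 ≈ 31.12.
203 × 31.12 ≈ 6300 million.

roughly 6300 million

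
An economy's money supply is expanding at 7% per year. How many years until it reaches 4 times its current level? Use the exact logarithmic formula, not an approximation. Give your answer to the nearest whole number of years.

t = ln(4) / ln(1 + 0.07) = 1.3863 / 0.067659 ≈ 20.49.
≈ 20 years.

20 years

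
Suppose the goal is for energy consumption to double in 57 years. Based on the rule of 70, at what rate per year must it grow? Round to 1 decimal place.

approximately 1.2%

70 / 57 ≈ 1.23, so about 1.2% per year.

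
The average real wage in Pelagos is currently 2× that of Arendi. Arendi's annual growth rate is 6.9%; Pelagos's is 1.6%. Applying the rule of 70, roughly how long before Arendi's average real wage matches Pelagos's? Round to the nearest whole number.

about 13 years

Arendi gains on Pelagos at 6.9% − 1.6% = 5.3 points a year.
At that relative rate the gap halves every 70/5.3 ≈ 13.21 years.
A 2× gap closes after 1 halving: 1 × 13.21 ≈ 13 years.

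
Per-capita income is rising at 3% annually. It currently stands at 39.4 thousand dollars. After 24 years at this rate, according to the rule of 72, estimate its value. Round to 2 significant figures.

It doubles every 72/3 ≈ 24.00 years, so 24 years is 1.00 doublings.
2^1.00 ≈ 2.00; 39.4 × 2.00 ≈ 79 thousand dollars.

about 79 thousand dollars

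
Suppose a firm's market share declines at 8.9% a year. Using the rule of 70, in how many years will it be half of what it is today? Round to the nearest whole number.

The rule works in reverse for decay: 70/8.9 ≈ 7.87 years to halve.

8 years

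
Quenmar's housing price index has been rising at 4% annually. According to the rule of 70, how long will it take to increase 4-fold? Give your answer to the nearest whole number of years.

One doubling takes 70/4 = 17.50 years.
4 = 2^2, so 2 doublings → 35 years.

approximately 35 years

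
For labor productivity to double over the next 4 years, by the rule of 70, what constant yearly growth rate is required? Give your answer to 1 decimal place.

17.5%

70 / 4 ≈ 17.50, so about 17.5% per year.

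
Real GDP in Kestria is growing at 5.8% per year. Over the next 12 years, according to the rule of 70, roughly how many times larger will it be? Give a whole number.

about 2 times

At 5.8% one doubling takes ≈ 12.07 years; 12 years is 1 of them, so ×2.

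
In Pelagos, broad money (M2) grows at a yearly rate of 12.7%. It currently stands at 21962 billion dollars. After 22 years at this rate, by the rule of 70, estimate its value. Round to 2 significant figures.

about 350000 billion dollars

It doubles every 70/12.7 ≈ 5.51 years, so 22 years is 3.99 doublings.
2^3.99 ≈ 15.89; 21962 × 15.89 ≈ 350000 billion dollars.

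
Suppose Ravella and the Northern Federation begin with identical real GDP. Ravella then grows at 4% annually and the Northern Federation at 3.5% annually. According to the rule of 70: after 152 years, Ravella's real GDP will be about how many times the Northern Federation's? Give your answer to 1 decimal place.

2.1 times

Rate gap = 4% − 3.5% = 0.5 points.
The ratio doubles every 70/0.5 ≈ 140.00 years.
152/140.00 ≈ 1.09 doublings → ratio ≈ 2^1.09 ≈ 2.1.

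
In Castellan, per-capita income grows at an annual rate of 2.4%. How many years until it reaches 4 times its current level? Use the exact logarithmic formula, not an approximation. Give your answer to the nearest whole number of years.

t = ln(4) / ln(1 + 0.024) = 1.3863 / 0.023717 ≈ 58.45.
≈ 58 years.

58 years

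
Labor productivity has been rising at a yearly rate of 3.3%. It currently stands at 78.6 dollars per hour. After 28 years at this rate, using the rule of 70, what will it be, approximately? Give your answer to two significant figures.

Doubling time ≈ 70/3.3 = 21.21 years.
28 years is 28/21.21 ≈ 1.32 doublings, a factor of 2^1.32 ≈ 2.50.
78.6 × 2.50 ≈ 200 dollars per hour.

around 200 dollars per hour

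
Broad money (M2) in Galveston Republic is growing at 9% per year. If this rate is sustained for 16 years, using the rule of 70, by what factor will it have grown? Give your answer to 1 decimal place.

Doubles every ≈ 7.78 years (70/9).
16 years is 2.06 doublings; 2^2.06 ≈ 4.2×.

approximately 4.2 times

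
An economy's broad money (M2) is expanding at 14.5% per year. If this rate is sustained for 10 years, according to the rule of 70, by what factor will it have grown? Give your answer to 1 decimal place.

Doubling time ≈ 70/14.5 = 4.83 years.
10 years / 4.83 ≈ 2.07 doublings → factor 2^2.07 ≈ 4.2.

approximately 4.2 times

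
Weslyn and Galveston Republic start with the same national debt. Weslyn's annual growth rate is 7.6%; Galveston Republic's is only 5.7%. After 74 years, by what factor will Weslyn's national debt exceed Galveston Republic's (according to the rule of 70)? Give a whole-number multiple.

≈ 4 times

Weslyn pulls ahead at 1.9 pp per year, so the ratio doubles every 70/1.9 ≈ 36.84 years.
In 74 years that's 2.01 doublings: 2^2.01 ≈ 4.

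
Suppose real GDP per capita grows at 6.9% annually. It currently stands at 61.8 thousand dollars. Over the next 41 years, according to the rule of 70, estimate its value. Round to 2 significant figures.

1000 thousand dollars

It doubles every 70/6.9 ≈ 10.14 years, so 41 years is 4.04 doublings.
2^4.04 ≈ 16.45; 61.8 × 16.45 ≈ 1000 thousand dollars.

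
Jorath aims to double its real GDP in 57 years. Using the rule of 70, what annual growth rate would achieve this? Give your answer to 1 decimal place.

70 / 57 ≈ 1.23, so about 1.2% annually.

about 1.2%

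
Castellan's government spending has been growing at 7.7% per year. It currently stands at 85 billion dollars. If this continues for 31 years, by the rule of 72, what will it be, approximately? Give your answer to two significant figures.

≈ 850 billion dollars

Doubling time ≈ 72/7.7 = 9.35 years.
31 years is 31/9.35 ≈ 3.32 doublings, a factor of 2^3.32 ≈ 9.99.
85 × 9.99 ≈ 850 billion dollars.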